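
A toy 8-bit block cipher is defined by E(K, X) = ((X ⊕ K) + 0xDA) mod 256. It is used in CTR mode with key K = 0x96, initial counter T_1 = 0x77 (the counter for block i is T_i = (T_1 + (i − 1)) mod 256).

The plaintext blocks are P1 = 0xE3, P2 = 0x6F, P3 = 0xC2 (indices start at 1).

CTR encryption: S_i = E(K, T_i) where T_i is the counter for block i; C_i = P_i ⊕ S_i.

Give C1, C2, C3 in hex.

C1 = 0x58, C2 = 0xA7, C3 = 0x0B

C1: T = 0x77, S = E(K, T) = 0xBB; 0xE3 ⊕ 0xBB = 0x58.
C2: T = 0x78, S = E(K, T) = 0xC8; 0x6F ⊕ 0xC8 = 0xA7.
C3: T = 0x79, S = E(K, T) = 0xC9; 0xC2 ⊕ 0xC9 = 0x0B.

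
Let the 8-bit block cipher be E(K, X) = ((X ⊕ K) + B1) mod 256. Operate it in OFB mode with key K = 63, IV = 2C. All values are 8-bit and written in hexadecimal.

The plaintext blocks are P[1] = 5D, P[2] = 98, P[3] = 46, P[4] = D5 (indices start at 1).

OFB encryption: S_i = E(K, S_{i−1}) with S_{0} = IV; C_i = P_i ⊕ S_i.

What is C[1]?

C[1] = 5D

C[1]: S = E(K, 2C) = 00; 5D ⊕ 00 = 5D.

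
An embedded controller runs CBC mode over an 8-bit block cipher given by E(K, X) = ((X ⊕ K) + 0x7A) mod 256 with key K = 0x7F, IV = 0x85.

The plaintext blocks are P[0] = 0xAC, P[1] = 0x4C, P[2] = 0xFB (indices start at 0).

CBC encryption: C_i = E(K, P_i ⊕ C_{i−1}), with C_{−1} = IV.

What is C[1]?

C[1] = 0x5D

C[0]: P[0] ⊕ 0x85 = 0x29; E(K, 0x29) = 0xD0.
C[1]: P[1] ⊕ 0xD0 = 0x9C; E(K, 0x9C) = 0x5D.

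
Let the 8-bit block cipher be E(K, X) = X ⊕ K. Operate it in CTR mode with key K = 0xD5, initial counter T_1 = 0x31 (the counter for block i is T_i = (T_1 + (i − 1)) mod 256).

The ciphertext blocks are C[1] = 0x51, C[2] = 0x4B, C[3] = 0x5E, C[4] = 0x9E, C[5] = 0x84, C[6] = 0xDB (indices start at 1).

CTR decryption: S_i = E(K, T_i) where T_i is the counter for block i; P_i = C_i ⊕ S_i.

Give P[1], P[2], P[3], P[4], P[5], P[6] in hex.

P[1] = 0xB5, P[2] = 0xAC, P[3] = 0xB8, P[4] = 0x7F, P[5] = 0x64, P[6] = 0x38

P[1]: T = 0x31, S = E(K, T) = 0xE4; 0x51 ⊕ 0xE4 = 0xB5.
P[2]: T = 0x32, S = E(K, T) = 0xE7; 0x4B ⊕ 0xE7 = 0xAC.
P[3]: T = 0x33, S = E(K, T) = 0xE6; 0x5E ⊕ 0xE6 = 0xB8.
P[4]: T = 0x34, S = E(K, T) = 0xE1; 0x9E ⊕ 0xE1 = 0x7F.
P[5]: T = 0x35, S = E(K, T) = 0xE0; 0x84 ⊕ 0xE0 = 0x64.
P[6]: T = 0x36, S = E(K, T) = 0xE3; 0xDB ⊕ 0xE3 = 0x38.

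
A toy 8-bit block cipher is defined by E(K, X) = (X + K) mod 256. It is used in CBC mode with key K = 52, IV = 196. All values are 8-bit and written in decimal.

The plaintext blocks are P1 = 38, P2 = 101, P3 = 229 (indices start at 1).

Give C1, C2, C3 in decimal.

C1 = 22, C2 = 167, C3 = 118

CBC encryption: C_i = E(K, P_i ⊕ C_{i−1}), with C_{0} = IV.
C1: P1 ⊕ 196 = 226; E(K, 226) = 22.
C2: P2 ⊕ 22 = 115; E(K, 115) = 167.
C3: P3 ⊕ 167 = 66; E(K, 66) = 118.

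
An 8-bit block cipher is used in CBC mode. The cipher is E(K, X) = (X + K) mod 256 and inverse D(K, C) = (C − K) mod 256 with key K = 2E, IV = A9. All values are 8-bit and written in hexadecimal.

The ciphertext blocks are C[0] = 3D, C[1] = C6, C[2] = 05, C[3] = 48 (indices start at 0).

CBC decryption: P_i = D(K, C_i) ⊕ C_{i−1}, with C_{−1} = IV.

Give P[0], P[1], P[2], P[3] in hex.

P[0] = A6, P[1] = A5, P[2] = 11, P[3] = 1F

P[0]: D(K, 3D) = 0F; 0F ⊕ A9 = A6.
P[1]: D(K, C6) = 98; 98 ⊕ 3D = A5.
P[2]: D(K, 05) = D7; D7 ⊕ C6 = 11.
P[3]: D(K, 48) = 1A; 1A ⊕ 05 = 1F.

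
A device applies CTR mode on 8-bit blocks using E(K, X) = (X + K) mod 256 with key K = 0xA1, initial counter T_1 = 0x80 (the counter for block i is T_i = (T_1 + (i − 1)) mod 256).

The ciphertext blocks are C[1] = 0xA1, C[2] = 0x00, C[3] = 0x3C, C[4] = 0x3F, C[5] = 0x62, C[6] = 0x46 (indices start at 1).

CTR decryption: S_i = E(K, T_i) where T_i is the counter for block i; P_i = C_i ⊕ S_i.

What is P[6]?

P[6] = 0x60

P[6]: T = 0x85, S = E(K, T) = 0x26; 0x46 ⊕ 0x26 = 0x60.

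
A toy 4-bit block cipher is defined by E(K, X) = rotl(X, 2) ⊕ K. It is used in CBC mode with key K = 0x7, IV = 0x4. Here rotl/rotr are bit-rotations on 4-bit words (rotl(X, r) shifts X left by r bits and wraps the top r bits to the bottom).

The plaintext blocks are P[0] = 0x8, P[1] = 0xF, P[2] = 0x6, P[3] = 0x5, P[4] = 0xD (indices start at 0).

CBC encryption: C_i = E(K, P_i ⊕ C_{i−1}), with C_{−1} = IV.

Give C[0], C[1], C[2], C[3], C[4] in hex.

C[0]: P[0] ⊕ 0x4 = 0xC; E(K, 0xC) = 0x4.
C[1]: P[1] ⊕ 0x4 = 0xB; E(K, 0xB) = 0x9.
C[2]: P[2] ⊕ 0x9 = 0xF; E(K, 0xF) = 0x8.
C[3]: P[3] ⊕ 0x8 = 0xD; E(K, 0xD) = 0x0.
C[4]: P[4] ⊕ 0x0 = 0xD; E(K, 0xD) = 0x0.

C[0] = 0x4, C[1] = 0x9, C[2] = 0x8, C[3] = 0x0, C[4] = 0x0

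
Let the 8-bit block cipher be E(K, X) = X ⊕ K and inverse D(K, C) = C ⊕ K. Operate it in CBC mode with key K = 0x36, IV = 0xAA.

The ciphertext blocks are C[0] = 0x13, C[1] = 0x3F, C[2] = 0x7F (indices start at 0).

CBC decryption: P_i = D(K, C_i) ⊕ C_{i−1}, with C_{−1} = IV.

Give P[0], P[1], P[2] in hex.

P[0] = 0x8F, P[1] = 0x1A, P[2] = 0x76

P[0]: D(K, 0x13) = 0x25; 0x25 ⊕ 0xAA = 0x8F.
P[1]: D(K, 0x3F) = 0x09; 0x09 ⊕ 0x13 = 0x1A.
P[2]: D(K, 0x7F) = 0x49; 0x49 ⊕ 0x3F = 0x76.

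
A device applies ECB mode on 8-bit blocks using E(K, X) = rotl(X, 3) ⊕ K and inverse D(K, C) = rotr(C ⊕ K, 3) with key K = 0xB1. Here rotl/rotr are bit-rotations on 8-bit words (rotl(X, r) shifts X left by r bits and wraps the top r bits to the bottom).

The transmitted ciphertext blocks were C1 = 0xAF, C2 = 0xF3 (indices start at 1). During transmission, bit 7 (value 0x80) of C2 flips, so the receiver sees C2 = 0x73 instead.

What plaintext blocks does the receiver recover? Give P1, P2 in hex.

P1 = 0xC3, P2 = 0x58

ECB decryption: P_i = D(K, C_i).
Only C2 changed, to 0x73. In ECB, a change in C_i affects only P_i. Decrypting the received ciphertext:
P1: D(K, 0xAF) = 0xC3.
P2: D(K, 0x73) = 0x58.
Blocks that differ from the original plaintext: P2.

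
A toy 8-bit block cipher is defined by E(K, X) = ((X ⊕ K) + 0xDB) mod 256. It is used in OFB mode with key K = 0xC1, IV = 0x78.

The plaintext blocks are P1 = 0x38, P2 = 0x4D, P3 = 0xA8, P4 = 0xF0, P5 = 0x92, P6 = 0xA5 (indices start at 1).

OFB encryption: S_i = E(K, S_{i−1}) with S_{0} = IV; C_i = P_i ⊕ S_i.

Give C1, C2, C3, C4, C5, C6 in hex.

C1: S = E(K, 0x78) = 0x94; 0x38 ⊕ 0x94 = 0xAC.
C2: S = E(K, 0x94) = 0x30; 0x4D ⊕ 0x30 = 0x7D.
C3: S = E(K, 0x30) = 0xCC; 0xA8 ⊕ 0xCC = 0x64.
C4: S = E(K, 0xCC) = 0xE8; 0xF0 ⊕ 0xE8 = 0x18.
C5: S = E(K, 0xE8) = 0x04; 0x92 ⊕ 0x04 = 0x96.
C6: S = E(K, 0x04) = 0xA0; 0xA5 ⊕ 0xA0 = 0x05.

C1 = 0xAC, C2 = 0x7D, C3 = 0x64, C4 = 0x18, C5 = 0x96, C6 = 0x05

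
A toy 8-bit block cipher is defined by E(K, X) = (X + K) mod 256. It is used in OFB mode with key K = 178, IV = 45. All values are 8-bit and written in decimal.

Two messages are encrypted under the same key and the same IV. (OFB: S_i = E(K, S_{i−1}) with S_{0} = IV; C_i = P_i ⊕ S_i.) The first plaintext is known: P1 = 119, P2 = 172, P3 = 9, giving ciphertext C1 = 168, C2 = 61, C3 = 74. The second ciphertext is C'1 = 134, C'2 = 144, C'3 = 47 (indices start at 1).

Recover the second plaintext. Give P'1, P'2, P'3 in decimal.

In OFB with a reused IV, both messages share the same keystream S_i, so C_i ⊕ C'_i = P_i ⊕ P'_i and thus P'_i = P_i ⊕ C_i ⊕ C'_i.
P'1: 119 ⊕ 168 ⊕ 134 = 89.
P'2: 172 ⊕ 61 ⊕ 144 = 1.
P'3: 9 ⊕ 74 ⊕ 47 = 108.

P'1 = 89, P'2 = 1, P'3 = 108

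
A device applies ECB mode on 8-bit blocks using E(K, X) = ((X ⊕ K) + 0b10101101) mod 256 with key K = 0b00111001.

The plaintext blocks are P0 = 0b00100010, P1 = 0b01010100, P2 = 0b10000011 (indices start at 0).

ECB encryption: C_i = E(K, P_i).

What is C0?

C0 = 0b11001000

C0: E(K, 0b00100010) = 0b11001000.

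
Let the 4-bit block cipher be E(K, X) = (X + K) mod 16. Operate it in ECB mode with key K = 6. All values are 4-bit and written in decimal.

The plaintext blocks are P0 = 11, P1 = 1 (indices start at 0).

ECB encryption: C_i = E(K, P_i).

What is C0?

C0: E(K, 11) = 1.

C0 = 1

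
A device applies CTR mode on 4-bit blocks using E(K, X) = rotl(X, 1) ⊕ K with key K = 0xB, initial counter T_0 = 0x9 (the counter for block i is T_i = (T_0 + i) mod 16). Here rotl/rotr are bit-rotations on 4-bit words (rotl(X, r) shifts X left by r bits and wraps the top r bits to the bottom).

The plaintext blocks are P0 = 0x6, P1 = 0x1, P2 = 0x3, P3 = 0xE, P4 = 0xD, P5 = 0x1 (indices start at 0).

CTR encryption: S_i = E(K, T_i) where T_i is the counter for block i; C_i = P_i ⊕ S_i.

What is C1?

C0: T = 0x9, S = E(K, T) = 0x8; 0x6 ⊕ 0x8 = 0xE.
C1: T = 0xA, S = E(K, T) = 0xE; 0x1 ⊕ 0xE = 0xF.

C1 = 0xF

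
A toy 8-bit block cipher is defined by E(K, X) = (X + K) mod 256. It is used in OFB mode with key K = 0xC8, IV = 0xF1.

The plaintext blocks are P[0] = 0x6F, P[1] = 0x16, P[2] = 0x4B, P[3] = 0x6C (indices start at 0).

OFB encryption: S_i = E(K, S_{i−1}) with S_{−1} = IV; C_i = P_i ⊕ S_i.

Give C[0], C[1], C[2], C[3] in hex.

C[0]: S = E(K, 0xF1) = 0xB9; 0x6F ⊕ 0xB9 = 0xD6.
C[1]: S = E(K, 0xB9) = 0x81; 0x16 ⊕ 0x81 = 0x97.
C[2]: S = E(K, 0x81) = 0x49; 0x4B ⊕ 0x49 = 0x02.
C[3]: S = E(K, 0x49) = 0x11; 0x6C ⊕ 0x11 = 0x7D.

C[0] = 0xD6, C[1] = 0x97, C[2] = 0x02, C[3] = 0x7D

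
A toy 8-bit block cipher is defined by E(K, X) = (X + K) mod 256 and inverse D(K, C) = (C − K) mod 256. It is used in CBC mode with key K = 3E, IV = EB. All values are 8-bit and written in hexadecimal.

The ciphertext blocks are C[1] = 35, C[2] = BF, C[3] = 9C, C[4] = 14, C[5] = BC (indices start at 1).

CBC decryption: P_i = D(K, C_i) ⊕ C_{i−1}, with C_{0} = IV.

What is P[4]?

P[4] = 4A

P[4]: D(K, 14) = D6; D6 ⊕ 9C = 4A.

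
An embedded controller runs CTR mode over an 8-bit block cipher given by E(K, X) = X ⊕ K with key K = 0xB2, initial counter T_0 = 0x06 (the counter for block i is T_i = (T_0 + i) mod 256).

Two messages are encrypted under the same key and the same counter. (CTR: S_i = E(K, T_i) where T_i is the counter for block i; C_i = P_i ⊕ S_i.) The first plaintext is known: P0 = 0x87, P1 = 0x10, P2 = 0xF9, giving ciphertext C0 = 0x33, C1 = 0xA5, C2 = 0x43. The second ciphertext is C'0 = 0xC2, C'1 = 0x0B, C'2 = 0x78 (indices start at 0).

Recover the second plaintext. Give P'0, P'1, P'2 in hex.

P'0 = 0x76, P'1 = 0xBE, P'2 = 0xC2

In CTR with a reused counter, both messages share the same keystream S_i, so C_i ⊕ C'_i = P_i ⊕ P'_i and thus P'_i = P_i ⊕ C_i ⊕ C'_i.
P'0: 0x87 ⊕ 0x33 ⊕ 0xC2 = 0x76.
P'1: 0x10 ⊕ 0xA5 ⊕ 0x0B = 0xBE.
P'2: 0xF9 ⊕ 0x43 ⊕ 0x78 = 0xC2.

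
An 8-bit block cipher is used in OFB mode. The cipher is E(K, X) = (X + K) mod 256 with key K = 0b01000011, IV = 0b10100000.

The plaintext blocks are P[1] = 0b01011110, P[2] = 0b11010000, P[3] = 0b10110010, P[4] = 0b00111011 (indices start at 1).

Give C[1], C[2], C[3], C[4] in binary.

C[1] = 0b10111101, C[2] = 0b11110110, C[3] = 0b11011011, C[4] = 0b10010111

OFB encryption: S_i = E(K, S_{i−1}) with S_{0} = IV; C_i = P_i ⊕ S_i.
C[1]: S = E(K, 0b10100000) = 0b11100011; 0b01011110 ⊕ 0b11100011 = 0b10111101.
C[2]: S = E(K, 0b11100011) = 0b00100110; 0b11010000 ⊕ 0b00100110 = 0b11110110.
C[3]: S = E(K, 0b00100110) = 0b01101001; 0b10110010 ⊕ 0b01101001 = 0b11011011.
C[4]: S = E(K, 0b01101001) = 0b10101100; 0b00111011 ⊕ 0b10101100 = 0b10010111.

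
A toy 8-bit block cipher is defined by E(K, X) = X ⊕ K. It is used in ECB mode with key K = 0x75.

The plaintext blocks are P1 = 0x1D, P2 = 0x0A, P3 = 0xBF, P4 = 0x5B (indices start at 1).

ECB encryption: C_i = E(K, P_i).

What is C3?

C3 = 0xCA

C3: E(K, 0xBF) = 0xCA.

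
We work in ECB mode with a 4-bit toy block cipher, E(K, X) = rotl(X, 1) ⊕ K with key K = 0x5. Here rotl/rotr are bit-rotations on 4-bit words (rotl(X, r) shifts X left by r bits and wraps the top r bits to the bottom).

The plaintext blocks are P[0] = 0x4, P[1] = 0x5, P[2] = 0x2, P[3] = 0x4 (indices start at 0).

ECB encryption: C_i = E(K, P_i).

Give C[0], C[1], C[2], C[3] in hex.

C[0] = 0xD, C[1] = 0xF, C[2] = 0x1, C[3] = 0xD

C[0]: E(K, 0x4) = 0xD.
C[1]: E(K, 0x5) = 0xF.
C[2]: E(K, 0x2) = 0x1.
C[3]: E(K, 0x4) = 0xD.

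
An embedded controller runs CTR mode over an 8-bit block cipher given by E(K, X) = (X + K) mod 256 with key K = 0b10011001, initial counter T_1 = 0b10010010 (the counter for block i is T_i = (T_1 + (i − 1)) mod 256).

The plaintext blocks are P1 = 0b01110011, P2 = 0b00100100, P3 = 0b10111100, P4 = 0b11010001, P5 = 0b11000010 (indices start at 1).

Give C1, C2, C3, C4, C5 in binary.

C1 = 0b01011000, C2 = 0b00001000, C3 = 0b10010001, C4 = 0b11111111, C5 = 0b11101101

CTR encryption: S_i = E(K, T_i) where T_i is the counter for block i; C_i = P_i ⊕ S_i.
C1: T = 0b10010010, S = E(K, T) = 0b00101011; 0b01110011 ⊕ 0b00101011 = 0b01011000.
C2: T = 0b10010011, S = E(K, T) = 0b00101100; 0b00100100 ⊕ 0b00101100 = 0b00001000.
C3: T = 0b10010100, S = E(K, T) = 0b00101101; 0b10111100 ⊕ 0b00101101 = 0b10010001.
C4: T = 0b10010101, S = E(K, T) = 0b00101110; 0b11010001 ⊕ 0b00101110 = 0b11111111.
C5: T = 0b10010110, S = E(K, T) = 0b00101111; 0b11000010 ⊕ 0b00101111 = 0b11101101.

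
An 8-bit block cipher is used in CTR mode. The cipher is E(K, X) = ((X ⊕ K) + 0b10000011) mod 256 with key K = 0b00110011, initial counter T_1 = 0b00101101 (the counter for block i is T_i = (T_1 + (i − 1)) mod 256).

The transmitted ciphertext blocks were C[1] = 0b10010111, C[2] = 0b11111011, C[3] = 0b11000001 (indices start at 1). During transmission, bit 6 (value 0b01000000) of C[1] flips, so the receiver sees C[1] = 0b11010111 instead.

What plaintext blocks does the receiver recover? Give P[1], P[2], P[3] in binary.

P[1] = 0b01110110, P[2] = 0b01011011, P[3] = 0b01011110

CTR decryption: S_i = E(K, T_i) where T_i is the counter for block i; P_i = C_i ⊕ S_i.
Only C[1] changed, to 0b11010111. In CTR, a change in C_i flips the same bit in P_i only; the keystream is unaffected. Decrypting the received ciphertext:
P[1]: T = 0b00101101, S = E(K, T) = 0b10100001; 0b11010111 ⊕ 0b10100001 = 0b01110110.
P[2]: T = 0b00101110, S = E(K, T) = 0b10100000; 0b11111011 ⊕ 0b10100000 = 0b01011011.
P[3]: T = 0b00101111, S = E(K, T) = 0b10011111; 0b11000001 ⊕ 0b10011111 = 0b01011110.
Blocks that differ from the original plaintext: P[1].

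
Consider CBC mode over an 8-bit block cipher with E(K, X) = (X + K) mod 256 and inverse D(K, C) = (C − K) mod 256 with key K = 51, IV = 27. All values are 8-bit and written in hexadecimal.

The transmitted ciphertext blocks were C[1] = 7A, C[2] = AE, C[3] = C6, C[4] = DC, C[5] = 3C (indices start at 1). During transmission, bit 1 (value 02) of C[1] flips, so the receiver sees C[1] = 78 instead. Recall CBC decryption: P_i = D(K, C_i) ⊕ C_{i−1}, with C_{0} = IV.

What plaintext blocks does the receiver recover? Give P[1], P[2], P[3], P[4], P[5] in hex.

Only C[1] changed, to 78. In CBC, a change in C_i garbles P_i and flips the same bit in P_{i+1}. Decrypting the received ciphertext:
P[1]: D(K, 78) = 27; 27 ⊕ 27 = 00.
P[2]: D(K, AE) = 5D; 5D ⊕ 78 = 25.
P[3]: D(K, C6) = 75; 75 ⊕ AE = DB.
P[4]: D(K, DC) = 8B; 8B ⊕ C6 = 4D.
P[5]: D(K, 3C) = EB; EB ⊕ DC = 37.
Blocks that differ from the original plaintext: P[1], P[2].

P[1] = 00, P[2] = 25, P[3] = DB, P[4] = 4D, P[5] = 37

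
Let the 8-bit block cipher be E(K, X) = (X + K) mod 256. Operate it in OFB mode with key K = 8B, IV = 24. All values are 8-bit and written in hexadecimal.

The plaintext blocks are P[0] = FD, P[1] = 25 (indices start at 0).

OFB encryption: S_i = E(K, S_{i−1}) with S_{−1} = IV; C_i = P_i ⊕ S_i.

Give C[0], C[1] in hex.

C[0] = 52, C[1] = 1F

C[0]: S = E(K, 24) = AF; FD ⊕ AF = 52.
C[1]: S = E(K, AF) = 3A; 25 ⊕ 3A = 1F.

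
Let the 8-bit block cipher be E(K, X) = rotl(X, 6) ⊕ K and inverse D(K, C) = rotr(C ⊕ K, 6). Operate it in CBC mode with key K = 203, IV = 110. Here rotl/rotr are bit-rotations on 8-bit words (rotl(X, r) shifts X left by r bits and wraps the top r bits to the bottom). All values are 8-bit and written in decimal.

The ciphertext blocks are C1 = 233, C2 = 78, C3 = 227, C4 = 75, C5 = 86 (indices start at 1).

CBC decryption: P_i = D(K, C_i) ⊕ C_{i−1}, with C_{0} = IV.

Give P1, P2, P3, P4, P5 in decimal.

P1 = 230, P2 = 255, P3 = 238, P4 = 225, P5 = 61

P1: D(K, 233) = 136; 136 ⊕ 110 = 230.
P2: D(K, 78) = 22; 22 ⊕ 233 = 255.
P3: D(K, 227) = 160; 160 ⊕ 78 = 238.
P4: D(K, 75) = 2; 2 ⊕ 227 = 225.
P5: D(K, 86) = 118; 118 ⊕ 75 = 61.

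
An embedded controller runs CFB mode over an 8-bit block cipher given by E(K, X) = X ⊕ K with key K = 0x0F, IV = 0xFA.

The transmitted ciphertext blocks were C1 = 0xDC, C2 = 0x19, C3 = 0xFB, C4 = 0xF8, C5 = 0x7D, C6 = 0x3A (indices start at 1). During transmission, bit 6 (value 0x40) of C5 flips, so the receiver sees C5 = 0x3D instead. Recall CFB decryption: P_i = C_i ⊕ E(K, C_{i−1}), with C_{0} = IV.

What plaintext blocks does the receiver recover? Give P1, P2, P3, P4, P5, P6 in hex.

Only C5 changed, to 0x3D. In CFB, a change in C_i flips the same bit in P_i and garbles P_{i+1}. Decrypting the received ciphertext:
P1: E(K, 0xFA) = 0xF5; 0xDC ⊕ 0xF5 = 0x29.
P2: E(K, 0xDC) = 0xD3; 0x19 ⊕ 0xD3 = 0xCA.
P3: E(K, 0x19) = 0x16; 0xFB ⊕ 0x16 = 0xED.
P4: E(K, 0xFB) = 0xF4; 0xF8 ⊕ 0xF4 = 0x0C.
P5: E(K, 0xF8) = 0xF7; 0x3D ⊕ 0xF7 = 0xCA.
P6: E(K, 0x3D) = 0x32; 0x3A ⊕ 0x32 = 0x08.
Blocks that differ from the original plaintext: P5, P6.

P1 = 0x29, P2 = 0xCA, P3 = 0xED, P4 = 0x0C, P5 = 0xCA, P6 = 0x08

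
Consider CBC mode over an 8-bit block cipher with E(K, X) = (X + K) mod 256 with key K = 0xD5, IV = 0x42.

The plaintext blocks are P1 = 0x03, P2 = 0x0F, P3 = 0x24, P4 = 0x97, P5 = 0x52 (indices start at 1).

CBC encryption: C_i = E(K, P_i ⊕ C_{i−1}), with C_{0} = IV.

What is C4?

C4 = 0xDD

C1: P1 ⊕ 0x42 = 0x41; E(K, 0x41) = 0x16.
C2: P2 ⊕ 0x16 = 0x19; E(K, 0x19) = 0xEE.
C3: P3 ⊕ 0xEE = 0xCA; E(K, 0xCA) = 0x9F.
C4: P4 ⊕ 0x9F = 0x08; E(K, 0x08) = 0xDD.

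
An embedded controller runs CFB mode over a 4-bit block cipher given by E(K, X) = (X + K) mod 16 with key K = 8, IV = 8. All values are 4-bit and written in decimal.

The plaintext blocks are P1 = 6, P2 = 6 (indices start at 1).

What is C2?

CFB encryption: C_i = P_i ⊕ E(K, C_{i−1}), with C_{0} = IV.
C1: E(K, 8) = 0; 6 ⊕ 0 = 6.
C2: E(K, 6) = 14; 6 ⊕ 14 = 8.

C2 = 8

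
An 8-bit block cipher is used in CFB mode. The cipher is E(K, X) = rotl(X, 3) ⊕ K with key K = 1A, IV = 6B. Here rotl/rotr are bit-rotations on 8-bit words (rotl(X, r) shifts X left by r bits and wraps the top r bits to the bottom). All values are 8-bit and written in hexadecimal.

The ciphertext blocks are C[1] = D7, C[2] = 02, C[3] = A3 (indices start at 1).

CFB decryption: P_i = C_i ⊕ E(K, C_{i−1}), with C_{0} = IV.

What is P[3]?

P[3]: E(K, 02) = 0A; A3 ⊕ 0A = A9.

P[3] = A9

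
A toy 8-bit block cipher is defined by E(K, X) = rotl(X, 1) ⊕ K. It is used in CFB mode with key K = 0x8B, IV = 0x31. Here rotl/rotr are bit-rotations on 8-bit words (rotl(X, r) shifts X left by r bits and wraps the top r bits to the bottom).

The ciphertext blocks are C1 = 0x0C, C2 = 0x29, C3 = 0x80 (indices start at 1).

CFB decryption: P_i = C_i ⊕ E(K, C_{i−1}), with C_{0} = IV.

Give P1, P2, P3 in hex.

P1: E(K, 0x31) = 0xE9; 0x0C ⊕ 0xE9 = 0xE5.
P2: E(K, 0x0C) = 0x93; 0x29 ⊕ 0x93 = 0xBA.
P3: E(K, 0x29) = 0xD9; 0x80 ⊕ 0xD9 = 0x59.

P1 = 0xE5, P2 = 0xBA, P3 = 0x59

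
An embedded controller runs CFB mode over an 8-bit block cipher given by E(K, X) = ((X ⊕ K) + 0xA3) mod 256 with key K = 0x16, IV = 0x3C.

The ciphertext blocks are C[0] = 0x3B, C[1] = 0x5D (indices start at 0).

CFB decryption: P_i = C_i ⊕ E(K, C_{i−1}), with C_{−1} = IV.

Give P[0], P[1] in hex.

P[0]: E(K, 0x3C) = 0xCD; 0x3B ⊕ 0xCD = 0xF6.
P[1]: E(K, 0x3B) = 0xD0; 0x5D ⊕ 0xD0 = 0x8D.

P[0] = 0xF6, P[1] = 0x8D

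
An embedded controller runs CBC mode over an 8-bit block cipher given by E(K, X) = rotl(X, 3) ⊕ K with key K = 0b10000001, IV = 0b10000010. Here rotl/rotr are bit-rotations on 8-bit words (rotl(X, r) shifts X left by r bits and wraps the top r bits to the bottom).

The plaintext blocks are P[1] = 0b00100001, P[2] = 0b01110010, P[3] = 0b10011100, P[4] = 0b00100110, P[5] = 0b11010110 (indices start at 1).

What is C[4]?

CBC encryption: C_i = E(K, P_i ⊕ C_{i−1}), with C_{0} = IV.
C[1]: P[1] ⊕ 0b10000010 = 0b10100011; E(K, 0b10100011) = 0b10011100.
C[2]: P[2] ⊕ 0b10011100 = 0b11101110; E(K, 0b11101110) = 0b11110110.
C[3]: P[3] ⊕ 0b11110110 = 0b01101010; E(K, 0b01101010) = 0b11010010.
C[4]: P[4] ⊕ 0b11010010 = 0b11110100; E(K, 0b11110100) = 0b00100110.

C[4] = 0b00100110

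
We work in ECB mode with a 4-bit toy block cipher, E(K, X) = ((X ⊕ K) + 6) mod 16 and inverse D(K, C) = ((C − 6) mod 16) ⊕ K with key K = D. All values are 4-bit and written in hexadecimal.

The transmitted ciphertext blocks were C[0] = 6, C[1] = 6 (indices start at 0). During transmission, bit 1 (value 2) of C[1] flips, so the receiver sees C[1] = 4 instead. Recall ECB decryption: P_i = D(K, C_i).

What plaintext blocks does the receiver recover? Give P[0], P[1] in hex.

P[0] = D, P[1] = 3

Only C[1] changed, to 4. In ECB, a change in C_i affects only P_i. Decrypting the received ciphertext:
P[0]: D(K, 6) = D.
P[1]: D(K, 4) = 3.
Blocks that differ from the original plaintext: P[1].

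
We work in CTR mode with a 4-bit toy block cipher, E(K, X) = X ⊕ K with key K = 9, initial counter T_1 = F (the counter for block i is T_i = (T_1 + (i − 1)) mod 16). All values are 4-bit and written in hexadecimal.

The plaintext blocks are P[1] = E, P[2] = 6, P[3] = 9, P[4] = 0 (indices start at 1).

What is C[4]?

CTR encryption: S_i = E(K, T_i) where T_i is the counter for block i; C_i = P_i ⊕ S_i.
C[1]: T = F, S = E(K, T) = 6; E ⊕ 6 = 8.
C[2]: T = 0, S = E(K, T) = 9; 6 ⊕ 9 = F.
C[3]: T = 1, S = E(K, T) = 8; 9 ⊕ 8 = 1.
C[4]: T = 2, S = E(K, T) = B; 0 ⊕ B = B.

C[4] = B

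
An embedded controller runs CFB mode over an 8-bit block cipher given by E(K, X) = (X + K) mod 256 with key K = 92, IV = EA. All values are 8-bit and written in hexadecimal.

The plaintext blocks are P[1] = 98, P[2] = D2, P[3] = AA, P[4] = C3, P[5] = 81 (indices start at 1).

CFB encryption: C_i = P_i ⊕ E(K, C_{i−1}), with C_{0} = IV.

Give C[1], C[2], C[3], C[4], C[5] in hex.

C[1]: E(K, EA) = 7C; 98 ⊕ 7C = E4.
C[2]: E(K, E4) = 76; D2 ⊕ 76 = A4.
C[3]: E(K, A4) = 36; AA ⊕ 36 = 9C.
C[4]: E(K, 9C) = 2E; C3 ⊕ 2E = ED.
C[5]: E(K, ED) = 7F; 81 ⊕ 7F = FE.

C[1] = E4, C[2] = A4, C[3] = 9C, C[4] = ED, C[5] = FE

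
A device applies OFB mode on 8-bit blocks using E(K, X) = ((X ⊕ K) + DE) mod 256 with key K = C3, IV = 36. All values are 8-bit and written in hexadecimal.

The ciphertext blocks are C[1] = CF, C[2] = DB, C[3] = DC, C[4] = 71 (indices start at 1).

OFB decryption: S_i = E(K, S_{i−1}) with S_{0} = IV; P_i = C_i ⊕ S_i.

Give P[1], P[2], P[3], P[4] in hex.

P[1]: S = E(K, 36) = D3; CF ⊕ D3 = 1C.
P[2]: S = E(K, D3) = EE; DB ⊕ EE = 35.
P[3]: S = E(K, EE) = 0B; DC ⊕ 0B = D7.
P[4]: S = E(K, 0B) = A6; 71 ⊕ A6 = D7.

P[1] = 1C, P[2] = 35, P[3] = D7, P[4] = D7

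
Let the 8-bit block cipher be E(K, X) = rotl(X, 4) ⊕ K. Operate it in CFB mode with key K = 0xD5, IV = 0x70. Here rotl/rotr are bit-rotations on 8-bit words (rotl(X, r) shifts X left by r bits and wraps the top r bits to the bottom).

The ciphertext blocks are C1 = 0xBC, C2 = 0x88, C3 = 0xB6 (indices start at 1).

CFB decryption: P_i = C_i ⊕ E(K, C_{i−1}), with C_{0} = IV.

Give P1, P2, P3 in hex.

P1: E(K, 0x70) = 0xD2; 0xBC ⊕ 0xD2 = 0x6E.
P2: E(K, 0xBC) = 0x1E; 0x88 ⊕ 0x1E = 0x96.
P3: E(K, 0x88) = 0x5D; 0xB6 ⊕ 0x5D = 0xEB.

P1 = 0x6E, P2 = 0x96, P3 = 0xEB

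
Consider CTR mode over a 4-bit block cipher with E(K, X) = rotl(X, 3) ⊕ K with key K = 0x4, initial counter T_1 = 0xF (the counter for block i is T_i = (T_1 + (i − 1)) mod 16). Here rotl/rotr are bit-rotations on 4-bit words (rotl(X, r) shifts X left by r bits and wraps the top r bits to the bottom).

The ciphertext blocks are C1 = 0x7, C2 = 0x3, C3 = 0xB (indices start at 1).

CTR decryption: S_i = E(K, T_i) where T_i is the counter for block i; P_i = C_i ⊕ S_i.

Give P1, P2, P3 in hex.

P1: T = 0xF, S = E(K, T) = 0xB; 0x7 ⊕ 0xB = 0xC.
P2: T = 0x0, S = E(K, T) = 0x4; 0x3 ⊕ 0x4 = 0x7.
P3: T = 0x1, S = E(K, T) = 0xC; 0xB ⊕ 0xC = 0x7.

P1 = 0xC, P2 = 0x7, P3 = 0x7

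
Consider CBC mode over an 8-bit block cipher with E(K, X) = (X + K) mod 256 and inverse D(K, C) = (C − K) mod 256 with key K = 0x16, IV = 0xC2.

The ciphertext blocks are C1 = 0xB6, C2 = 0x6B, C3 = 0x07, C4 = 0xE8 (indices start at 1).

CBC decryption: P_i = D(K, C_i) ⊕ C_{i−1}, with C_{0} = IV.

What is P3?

P3 = 0x9A

P3: D(K, 0x07) = 0xF1; 0xF1 ⊕ 0x6B = 0x9A.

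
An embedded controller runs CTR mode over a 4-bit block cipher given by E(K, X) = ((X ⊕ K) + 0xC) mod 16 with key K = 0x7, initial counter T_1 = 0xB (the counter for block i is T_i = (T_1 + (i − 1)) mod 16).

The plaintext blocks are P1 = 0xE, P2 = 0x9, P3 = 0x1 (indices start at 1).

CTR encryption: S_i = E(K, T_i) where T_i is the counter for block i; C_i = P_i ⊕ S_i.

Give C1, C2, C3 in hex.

C1 = 0x6, C2 = 0xE, C3 = 0x7

C1: T = 0xB, S = E(K, T) = 0x8; 0xE ⊕ 0x8 = 0x6.
C2: T = 0xC, S = E(K, T) = 0x7; 0x9 ⊕ 0x7 = 0xE.
C3: T = 0xD, S = E(K, T) = 0x6; 0x1 ⊕ 0x6 = 0x7.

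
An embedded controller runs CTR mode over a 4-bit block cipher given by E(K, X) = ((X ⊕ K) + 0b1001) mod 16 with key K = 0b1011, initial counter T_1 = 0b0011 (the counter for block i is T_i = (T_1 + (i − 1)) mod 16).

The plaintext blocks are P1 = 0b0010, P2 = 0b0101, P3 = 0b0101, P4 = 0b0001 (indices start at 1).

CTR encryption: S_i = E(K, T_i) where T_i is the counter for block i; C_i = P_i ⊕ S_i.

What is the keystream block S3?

C1: T = 0b0011, S = E(K, T) = 0b0001; 0b0010 ⊕ 0b0001 = 0b0011.
C2: T = 0b0100, S = E(K, T) = 0b1000; 0b0101 ⊕ 0b1000 = 0b1101.
C3: T = 0b0101, S = E(K, T) = 0b0111; 0b0101 ⊕ 0b0111 = 0b0010.
So S3 = 0b0111.

0b0111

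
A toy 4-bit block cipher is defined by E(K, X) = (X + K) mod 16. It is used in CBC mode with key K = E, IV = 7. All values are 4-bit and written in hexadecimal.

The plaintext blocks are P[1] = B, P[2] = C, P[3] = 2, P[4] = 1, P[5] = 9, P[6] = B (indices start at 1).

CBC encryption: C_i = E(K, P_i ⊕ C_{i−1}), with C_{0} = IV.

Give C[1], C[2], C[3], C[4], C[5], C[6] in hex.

C[1] = A, C[2] = 4, C[3] = 4, C[4] = 3, C[5] = 8, C[6] = 1

C[1]: P[1] ⊕ 7 = C; E(K, C) = A.
C[2]: P[2] ⊕ A = 6; E(K, 6) = 4.
C[3]: P[3] ⊕ 4 = 6; E(K, 6) = 4.
C[4]: P[4] ⊕ 4 = 5; E(K, 5) = 3.
C[5]: P[5] ⊕ 3 = A; E(K, A) = 8.
C[6]: P[6] ⊕ 8 = 3; E(K, 3) = 1.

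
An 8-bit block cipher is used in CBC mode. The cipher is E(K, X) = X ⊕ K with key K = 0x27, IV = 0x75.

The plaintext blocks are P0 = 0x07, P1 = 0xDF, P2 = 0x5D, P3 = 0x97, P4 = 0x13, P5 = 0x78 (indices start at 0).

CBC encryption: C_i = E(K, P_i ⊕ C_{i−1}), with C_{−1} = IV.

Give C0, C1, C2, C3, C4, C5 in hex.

C0: P0 ⊕ 0x75 = 0x72; E(K, 0x72) = 0x55.
C1: P1 ⊕ 0x55 = 0x8A; E(K, 0x8A) = 0xAD.
C2: P2 ⊕ 0xAD = 0xF0; E(K, 0xF0) = 0xD7.
C3: P3 ⊕ 0xD7 = 0x40; E(K, 0x40) = 0x67.
C4: P4 ⊕ 0x67 = 0x74; E(K, 0x74) = 0x53.
C5: P5 ⊕ 0x53 = 0x2B; E(K, 0x2B) = 0x0C.

C0 = 0x55, C1 = 0xAD, C2 = 0xD7, C3 = 0x67, C4 = 0x53, C5 = 0x0C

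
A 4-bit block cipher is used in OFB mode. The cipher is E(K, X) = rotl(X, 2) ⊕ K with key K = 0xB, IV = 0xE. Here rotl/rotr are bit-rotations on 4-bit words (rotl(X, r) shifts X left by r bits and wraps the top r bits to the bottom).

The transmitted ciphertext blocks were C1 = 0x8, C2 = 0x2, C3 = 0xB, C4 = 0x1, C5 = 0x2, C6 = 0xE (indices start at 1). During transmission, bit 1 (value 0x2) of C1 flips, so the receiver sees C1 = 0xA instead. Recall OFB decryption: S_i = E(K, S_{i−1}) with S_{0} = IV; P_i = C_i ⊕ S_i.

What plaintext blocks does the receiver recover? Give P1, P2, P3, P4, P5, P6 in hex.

Only C1 changed, to 0xA. In OFB, a change in C_i flips the same bit in P_i only; the keystream is unaffected. Decrypting the received ciphertext:
P1: S = E(K, 0xE) = 0x0; 0xA ⊕ 0x0 = 0xA.
P2: S = E(K, 0x0) = 0xB; 0x2 ⊕ 0xB = 0x9.
P3: S = E(K, 0xB) = 0x5; 0xB ⊕ 0x5 = 0xE.
P4: S = E(K, 0x5) = 0xE; 0x1 ⊕ 0xE = 0xF.
P5: S = E(K, 0xE) = 0x0; 0x2 ⊕ 0x0 = 0x2.
P6: S = E(K, 0x0) = 0xB; 0xE ⊕ 0xB = 0x5.
Blocks that differ from the original plaintext: P1.

P1 = 0xA, P2 = 0x9, P3 = 0xE, P4 = 0xF, P5 = 0x2, P6 = 0x5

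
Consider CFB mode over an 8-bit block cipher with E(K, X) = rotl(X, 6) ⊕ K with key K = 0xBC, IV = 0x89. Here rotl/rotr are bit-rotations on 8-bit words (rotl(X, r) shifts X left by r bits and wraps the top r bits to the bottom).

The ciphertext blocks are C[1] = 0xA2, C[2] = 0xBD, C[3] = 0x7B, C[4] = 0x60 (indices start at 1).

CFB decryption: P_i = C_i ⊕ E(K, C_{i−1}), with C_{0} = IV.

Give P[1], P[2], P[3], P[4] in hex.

P[1]: E(K, 0x89) = 0xDE; 0xA2 ⊕ 0xDE = 0x7C.
P[2]: E(K, 0xA2) = 0x14; 0xBD ⊕ 0x14 = 0xA9.
P[3]: E(K, 0xBD) = 0xD3; 0x7B ⊕ 0xD3 = 0xA8.
P[4]: E(K, 0x7B) = 0x62; 0x60 ⊕ 0x62 = 0x02.

P[1] = 0x7C, P[2] = 0xA9, P[3] = 0xA8, P[4] = 0x02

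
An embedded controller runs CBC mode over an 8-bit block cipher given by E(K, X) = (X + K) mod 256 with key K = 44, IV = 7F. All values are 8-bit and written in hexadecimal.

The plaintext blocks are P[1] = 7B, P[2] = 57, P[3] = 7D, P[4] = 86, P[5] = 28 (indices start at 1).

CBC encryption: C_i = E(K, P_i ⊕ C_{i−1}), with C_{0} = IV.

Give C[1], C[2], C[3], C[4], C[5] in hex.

C[1] = 48, C[2] = 63, C[3] = 62, C[4] = 28, C[5] = 44

C[1]: P[1] ⊕ 7F = 04; E(K, 04) = 48.
C[2]: P[2] ⊕ 48 = 1F; E(K, 1F) = 63.
C[3]: P[3] ⊕ 63 = 1E; E(K, 1E) = 62.
C[4]: P[4] ⊕ 62 = E4; E(K, E4) = 28.
C[5]: P[5] ⊕ 28 = 00; E(K, 00) = 44.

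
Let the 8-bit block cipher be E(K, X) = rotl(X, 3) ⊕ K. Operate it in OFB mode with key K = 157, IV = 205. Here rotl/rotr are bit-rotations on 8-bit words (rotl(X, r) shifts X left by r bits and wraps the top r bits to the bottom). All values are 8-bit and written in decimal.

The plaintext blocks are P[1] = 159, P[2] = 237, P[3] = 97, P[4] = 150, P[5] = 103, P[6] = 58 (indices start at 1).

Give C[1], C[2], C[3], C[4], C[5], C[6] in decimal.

OFB encryption: S_i = E(K, S_{i−1}) with S_{0} = IV; C_i = P_i ⊕ S_i.
C[1]: S = E(K, 205) = 243; 159 ⊕ 243 = 108.
C[2]: S = E(K, 243) = 2; 237 ⊕ 2 = 239.
C[3]: S = E(K, 2) = 141; 97 ⊕ 141 = 236.
C[4]: S = E(K, 141) = 241; 150 ⊕ 241 = 103.
C[5]: S = E(K, 241) = 18; 103 ⊕ 18 = 117.
C[6]: S = E(K, 18) = 13; 58 ⊕ 13 = 55.

C[1] = 108, C[2] = 239, C[3] = 236, C[4] = 103, C[5] = 117, C[6] = 55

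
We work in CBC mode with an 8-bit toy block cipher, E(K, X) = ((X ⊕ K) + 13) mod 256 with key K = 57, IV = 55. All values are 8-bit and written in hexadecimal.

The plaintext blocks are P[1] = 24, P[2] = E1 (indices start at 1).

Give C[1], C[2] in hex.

C[1] = 39, C[2] = A2

CBC encryption: C_i = E(K, P_i ⊕ C_{i−1}), with C_{0} = IV.
C[1]: P[1] ⊕ 55 = 71; E(K, 71) = 39.
C[2]: P[2] ⊕ 39 = D8; E(K, D8) = A2.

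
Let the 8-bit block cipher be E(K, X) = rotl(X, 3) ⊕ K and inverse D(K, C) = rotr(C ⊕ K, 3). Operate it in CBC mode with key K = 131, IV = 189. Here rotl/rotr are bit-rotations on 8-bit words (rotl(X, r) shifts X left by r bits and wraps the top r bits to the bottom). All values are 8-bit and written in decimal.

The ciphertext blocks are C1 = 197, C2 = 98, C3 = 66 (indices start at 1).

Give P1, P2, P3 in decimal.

CBC decryption: P_i = D(K, C_i) ⊕ C_{i−1}, with C_{0} = IV.
P1: D(K, 197) = 200; 200 ⊕ 189 = 117.
P2: D(K, 98) = 60; 60 ⊕ 197 = 249.
P3: D(K, 66) = 56; 56 ⊕ 98 = 90.

P1 = 117, P2 = 249, P3 = 90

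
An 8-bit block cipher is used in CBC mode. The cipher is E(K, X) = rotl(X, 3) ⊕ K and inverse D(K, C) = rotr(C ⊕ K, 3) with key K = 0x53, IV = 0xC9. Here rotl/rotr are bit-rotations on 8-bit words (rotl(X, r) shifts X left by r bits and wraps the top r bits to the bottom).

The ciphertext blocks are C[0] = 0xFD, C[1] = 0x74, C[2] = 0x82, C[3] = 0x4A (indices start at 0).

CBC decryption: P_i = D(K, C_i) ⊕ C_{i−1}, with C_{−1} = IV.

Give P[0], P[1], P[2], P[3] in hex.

P[0]: D(K, 0xFD) = 0xD5; 0xD5 ⊕ 0xC9 = 0x1C.
P[1]: D(K, 0x74) = 0xE4; 0xE4 ⊕ 0xFD = 0x19.
P[2]: D(K, 0x82) = 0x3A; 0x3A ⊕ 0x74 = 0x4E.
P[3]: D(K, 0x4A) = 0x23; 0x23 ⊕ 0x82 = 0xA1.

P[0] = 0x1C, P[1] = 0x19, P[2] = 0x4E, P[3] = 0xA1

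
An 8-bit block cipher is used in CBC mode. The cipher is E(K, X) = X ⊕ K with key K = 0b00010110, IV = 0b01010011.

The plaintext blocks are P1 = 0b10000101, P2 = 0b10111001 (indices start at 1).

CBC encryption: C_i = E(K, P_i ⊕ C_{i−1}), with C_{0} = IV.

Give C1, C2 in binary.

C1 = 0b11000000, C2 = 0b01101111

C1: P1 ⊕ 0b01010011 = 0b11010110; E(K, 0b11010110) = 0b11000000.
C2: P2 ⊕ 0b11000000 = 0b01111001; E(K, 0b01111001) = 0b01101111.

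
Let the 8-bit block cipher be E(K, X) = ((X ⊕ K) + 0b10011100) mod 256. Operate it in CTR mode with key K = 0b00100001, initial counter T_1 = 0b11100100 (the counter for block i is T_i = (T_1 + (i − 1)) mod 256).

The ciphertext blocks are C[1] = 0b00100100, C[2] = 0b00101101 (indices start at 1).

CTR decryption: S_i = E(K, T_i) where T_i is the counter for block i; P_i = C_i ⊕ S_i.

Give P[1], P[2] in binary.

P[1]: T = 0b11100100, S = E(K, T) = 0b01100001; 0b00100100 ⊕ 0b01100001 = 0b01000101.
P[2]: T = 0b11100101, S = E(K, T) = 0b01100000; 0b00101101 ⊕ 0b01100000 = 0b01001101.

P[1] = 0b01000101, P[2] = 0b01001101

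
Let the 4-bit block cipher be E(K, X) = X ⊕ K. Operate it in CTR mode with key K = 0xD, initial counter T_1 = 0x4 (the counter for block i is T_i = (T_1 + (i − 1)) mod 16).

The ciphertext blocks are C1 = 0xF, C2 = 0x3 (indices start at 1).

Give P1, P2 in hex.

CTR decryption: S_i = E(K, T_i) where T_i is the counter for block i; P_i = C_i ⊕ S_i.
P1: T = 0x4, S = E(K, T) = 0x9; 0xF ⊕ 0x9 = 0x6.
P2: T = 0x5, S = E(K, T) = 0x8; 0x3 ⊕ 0x8 = 0xB.

P1 = 0x6, P2 = 0xB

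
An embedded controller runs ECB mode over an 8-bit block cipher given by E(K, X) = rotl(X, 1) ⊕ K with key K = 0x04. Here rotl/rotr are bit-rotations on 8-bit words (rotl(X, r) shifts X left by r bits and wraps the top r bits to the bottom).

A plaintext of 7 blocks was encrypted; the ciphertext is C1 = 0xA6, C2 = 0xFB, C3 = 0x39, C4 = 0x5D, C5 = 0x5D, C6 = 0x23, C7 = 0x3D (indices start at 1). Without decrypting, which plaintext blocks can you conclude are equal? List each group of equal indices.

ECB encrypts each block independently with the same key, so equal ciphertext blocks imply equal plaintext blocks.
C4 = C5 = 0x5D, so P4 = P5.

P4 = P5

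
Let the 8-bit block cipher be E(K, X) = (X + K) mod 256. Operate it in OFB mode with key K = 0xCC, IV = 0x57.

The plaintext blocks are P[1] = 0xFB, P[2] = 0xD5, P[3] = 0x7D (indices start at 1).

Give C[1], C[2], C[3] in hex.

C[1] = 0xD8, C[2] = 0x3A, C[3] = 0xC6

OFB encryption: S_i = E(K, S_{i−1}) with S_{0} = IV; C_i = P_i ⊕ S_i.
C[1]: S = E(K, 0x57) = 0x23; 0xFB ⊕ 0x23 = 0xD8.
C[2]: S = E(K, 0x23) = 0xEF; 0xD5 ⊕ 0xEF = 0x3A.
C[3]: S = E(K, 0xEF) = 0xBB; 0x7D ⊕ 0xBB = 0xC6.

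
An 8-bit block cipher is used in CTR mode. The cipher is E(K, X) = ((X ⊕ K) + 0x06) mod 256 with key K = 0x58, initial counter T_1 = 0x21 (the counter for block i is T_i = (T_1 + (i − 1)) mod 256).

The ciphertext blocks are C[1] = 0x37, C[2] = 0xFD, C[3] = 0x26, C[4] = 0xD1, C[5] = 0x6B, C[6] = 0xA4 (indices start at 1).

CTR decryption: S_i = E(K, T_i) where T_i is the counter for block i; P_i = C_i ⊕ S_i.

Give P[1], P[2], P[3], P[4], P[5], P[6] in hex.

P[1]: T = 0x21, S = E(K, T) = 0x7F; 0x37 ⊕ 0x7F = 0x48.
P[2]: T = 0x22, S = E(K, T) = 0x80; 0xFD ⊕ 0x80 = 0x7D.
P[3]: T = 0x23, S = E(K, T) = 0x81; 0x26 ⊕ 0x81 = 0xA7.
P[4]: T = 0x24, S = E(K, T) = 0x82; 0xD1 ⊕ 0x82 = 0x53.
P[5]: T = 0x25, S = E(K, T) = 0x83; 0x6B ⊕ 0x83 = 0xE8.
P[6]: T = 0x26, S = E(K, T) = 0x84; 0xA4 ⊕ 0x84 = 0x20.

P[1] = 0x48, P[2] = 0x7D, P[3] = 0xA7, P[4] = 0x53, P[5] = 0xE8, P[6] = 0x20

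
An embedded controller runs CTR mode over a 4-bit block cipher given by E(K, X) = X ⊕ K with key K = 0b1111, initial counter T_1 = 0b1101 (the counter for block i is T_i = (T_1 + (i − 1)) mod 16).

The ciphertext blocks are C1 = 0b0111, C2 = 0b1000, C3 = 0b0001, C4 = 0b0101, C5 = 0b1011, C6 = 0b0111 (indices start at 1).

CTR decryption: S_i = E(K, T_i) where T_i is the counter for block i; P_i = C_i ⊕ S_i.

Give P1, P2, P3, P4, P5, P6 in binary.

P1: T = 0b1101, S = E(K, T) = 0b0010; 0b0111 ⊕ 0b0010 = 0b0101.
P2: T = 0b1110, S = E(K, T) = 0b0001; 0b1000 ⊕ 0b0001 = 0b1001.
P3: T = 0b1111, S = E(K, T) = 0b0000; 0b0001 ⊕ 0b0000 = 0b0001.
P4: T = 0b0000, S = E(K, T) = 0b1111; 0b0101 ⊕ 0b1111 = 0b1010.
P5: T = 0b0001, S = E(K, T) = 0b1110; 0b1011 ⊕ 0b1110 = 0b0101.
P6: T = 0b0010, S = E(K, T) = 0b1101; 0b0111 ⊕ 0b1101 = 0b1010.

P1 = 0b0101, P2 = 0b1001, P3 = 0b0001, P4 = 0b1010, P5 = 0b0101, P6 = 0b1010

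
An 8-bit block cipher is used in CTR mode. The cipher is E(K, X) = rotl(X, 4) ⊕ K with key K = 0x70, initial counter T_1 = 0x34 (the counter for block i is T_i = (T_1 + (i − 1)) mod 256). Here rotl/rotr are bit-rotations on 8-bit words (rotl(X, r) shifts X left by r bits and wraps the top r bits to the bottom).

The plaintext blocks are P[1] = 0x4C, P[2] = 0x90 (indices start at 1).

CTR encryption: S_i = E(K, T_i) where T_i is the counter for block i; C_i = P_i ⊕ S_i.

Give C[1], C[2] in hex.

C[1] = 0x7F, C[2] = 0xB3

C[1]: T = 0x34, S = E(K, T) = 0x33; 0x4C ⊕ 0x33 = 0x7F.
C[2]: T = 0x35, S = E(K, T) = 0x23; 0x90 ⊕ 0x23 = 0xB3.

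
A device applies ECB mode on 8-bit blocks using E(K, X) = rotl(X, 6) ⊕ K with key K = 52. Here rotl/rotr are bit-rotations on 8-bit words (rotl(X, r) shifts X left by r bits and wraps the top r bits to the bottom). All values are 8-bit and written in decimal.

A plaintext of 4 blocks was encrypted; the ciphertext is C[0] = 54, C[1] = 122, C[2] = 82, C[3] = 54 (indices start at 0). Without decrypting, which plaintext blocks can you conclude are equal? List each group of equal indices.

ECB encrypts each block independently with the same key, so equal ciphertext blocks imply equal plaintext blocks.
C[0] = C[3] = 54, so P[0] = P[3].

P[0] = P[3]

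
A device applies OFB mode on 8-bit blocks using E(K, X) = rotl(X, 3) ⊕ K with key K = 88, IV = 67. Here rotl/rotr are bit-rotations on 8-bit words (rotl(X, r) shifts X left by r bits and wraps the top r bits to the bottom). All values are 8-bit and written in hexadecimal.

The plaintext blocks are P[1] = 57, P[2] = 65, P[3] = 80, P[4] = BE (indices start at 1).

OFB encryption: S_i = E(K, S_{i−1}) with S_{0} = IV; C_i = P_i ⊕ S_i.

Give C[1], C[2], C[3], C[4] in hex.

C[1]: S = E(K, 67) = B3; 57 ⊕ B3 = E4.
C[2]: S = E(K, B3) = 15; 65 ⊕ 15 = 70.
C[3]: S = E(K, 15) = 20; 80 ⊕ 20 = A0.
C[4]: S = E(K, 20) = 89; BE ⊕ 89 = 37.

C[1] = E4, C[2] = 70, C[3] = A0, C[4] = 37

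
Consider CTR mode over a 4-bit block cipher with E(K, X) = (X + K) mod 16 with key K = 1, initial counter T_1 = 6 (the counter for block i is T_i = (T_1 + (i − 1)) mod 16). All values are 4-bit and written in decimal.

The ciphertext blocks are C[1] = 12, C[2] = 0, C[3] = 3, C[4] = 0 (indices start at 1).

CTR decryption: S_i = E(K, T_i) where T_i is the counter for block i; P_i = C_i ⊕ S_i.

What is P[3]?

P[3] = 10

P[3]: T = 8, S = E(K, T) = 9; 3 ⊕ 9 = 10.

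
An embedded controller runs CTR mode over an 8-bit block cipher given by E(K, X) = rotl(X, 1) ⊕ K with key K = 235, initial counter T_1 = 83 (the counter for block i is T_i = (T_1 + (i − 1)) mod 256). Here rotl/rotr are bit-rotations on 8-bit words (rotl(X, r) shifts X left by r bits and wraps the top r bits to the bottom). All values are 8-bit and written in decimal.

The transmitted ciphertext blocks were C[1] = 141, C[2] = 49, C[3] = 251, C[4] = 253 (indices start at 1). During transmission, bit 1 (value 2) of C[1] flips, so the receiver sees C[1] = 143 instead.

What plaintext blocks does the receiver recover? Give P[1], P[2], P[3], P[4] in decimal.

CTR decryption: S_i = E(K, T_i) where T_i is the counter for block i; P_i = C_i ⊕ S_i.
Only C[1] changed, to 143. In CTR, a change in C_i flips the same bit in P_i only; the keystream is unaffected. Decrypting the received ciphertext:
P[1]: T = 83, S = E(K, T) = 77; 143 ⊕ 77 = 194.
P[2]: T = 84, S = E(K, T) = 67; 49 ⊕ 67 = 114.
P[3]: T = 85, S = E(K, T) = 65; 251 ⊕ 65 = 186.
P[4]: T = 86, S = E(K, T) = 71; 253 ⊕ 71 = 186.
Blocks that differ from the original plaintext: P[1].

P[1] = 194, P[2] = 114, P[3] = 186, P[4] = 186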